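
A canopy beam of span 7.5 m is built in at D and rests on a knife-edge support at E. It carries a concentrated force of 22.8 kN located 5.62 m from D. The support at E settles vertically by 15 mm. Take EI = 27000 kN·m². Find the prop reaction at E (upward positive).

R_E = 11.53 kN

Take the reaction at E as the redundant and release it; the primary structure is a cantilever fixed at D.
Primary-structure tip deflection at E by superposition:
  point load 22.8 at a = 5.62: Pa²(3L − a)/(6EI) = 2026/EI
Tip deflection under a unit load at E: L³/(3EI) = 140.6/EI.
With EI = 27000 kN·m²: δ_0 = 0.075035 m and δ_{EE} = 0.005208 m/kN.
Compatibility — the beam at E must follow the support down by 0.015 m: δ_0 − R_E·δ_{EE} = 0.015, so R_E = (0.075035 − 0.015)/0.005208 = 11.53 kN.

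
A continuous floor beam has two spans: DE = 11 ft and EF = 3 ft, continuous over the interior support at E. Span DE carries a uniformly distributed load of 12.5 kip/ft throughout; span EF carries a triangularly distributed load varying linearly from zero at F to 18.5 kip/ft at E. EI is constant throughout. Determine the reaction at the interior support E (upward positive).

Take M_E as the redundant. Released structure: two simple spans DE and EF with a hinge at E.
End slopes at the hinge E, treating each span as simply supported:
  span DE: UDL 12.5: wL³/(24EI) = 693.2/EI
  span EF: triangular load, peak 18.5: w₀L³/(45EI) = 11.1/EI
  relative rotation θ_0 = (693.2 + 11.1)/EI = 704.3/EI
A unit hogging moment at E produces rotation L₁/(3EI) + L₂/(3EI) = 4.667/EI.
Compatibility: M_E·(L₁+L₂)/(3EI) = θ_0, giving M_E = 150.9 kip·ft (hogging).
Span DE, ΣM about D with M_E applied at E: R_E^{DE}·11 = 756.2 + 150.9, so R_E^{DE} = 82.47 kip and R_D = 137.5 − 82.47 = 55.03 kip.
Span EF, ΣM about F: R_E^{EF}·3 = 55.5 + 150.9, so R_E^{EF} = 68.81 kip and R_F = 27.75 − 68.81 = -41.06 kip.
R_E = 82.47 + 68.81 = 151.3 kip.

R_E = 151.3 kip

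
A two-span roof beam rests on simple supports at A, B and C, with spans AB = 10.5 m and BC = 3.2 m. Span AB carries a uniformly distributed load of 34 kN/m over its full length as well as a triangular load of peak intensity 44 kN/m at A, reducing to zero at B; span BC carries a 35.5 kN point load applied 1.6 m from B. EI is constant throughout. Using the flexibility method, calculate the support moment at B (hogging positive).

M_B = 581 kN·m

Insert a hinge at B; M_B is the redundant, and each span becomes simply supported.
Discontinuity in slope at B on the released structure — sum the simple-span end rotations:
  span AB: UDL 34: wL³/(24EI) = 1640/EI
  span AB: triangular load, peak 44: 7w₀L³/(360EI) = 990.4/EI
  span BC: point load 35.5 at a = 1.6: Pab(L + b)/(6LEI) = 22.72/EI
  relative rotation θ_0 = (2630 + 22.72)/EI = 2653/EI
A unit hogging moment at B produces rotation L₁/(3EI) + L₂/(3EI) = 4.567/EI.
Compatibility: M_B·(L₁+L₂)/(3EI) = θ_0, giving M_B = 581 kN·m (hogging).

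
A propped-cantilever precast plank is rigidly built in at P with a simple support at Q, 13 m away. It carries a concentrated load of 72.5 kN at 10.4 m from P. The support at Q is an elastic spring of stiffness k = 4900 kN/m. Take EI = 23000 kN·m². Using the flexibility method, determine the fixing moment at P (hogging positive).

M_P = 94.71 kN·m

Take the reaction at Q as the redundant and release it; the primary structure is a cantilever fixed at P.
Primary-structure tip deflection at Q by superposition:
  point load 72.5 at a = 10.4: Pa²(3L − a)/(6EI) = 37378/EI
Flexibility coefficient — unit upward force at Q: δ_{QQ} = L³/(3EI) = 732.3/EI.
With EI = 23000 kN·m²: δ_0 = 1.6251 m and δ_{QQ} = 0.031841 m/kN.
Compatibility — the spring shortens by R_Q/k under the reaction it provides: δ_0 − R_Q·δ_{QQ} = R_Q/k. With 1/k = 0.000204 m/kN, R_Q = δ_0 / (δ_{QQ} + 1/k) = 1.6251 / (0.031841 + 0.000204) = 50.71 kN.
Moment equilibrium about P: M_P = Σ(load moments about P) − R_Q·L = 754 − 50.71×13 = 94.71 kN·m.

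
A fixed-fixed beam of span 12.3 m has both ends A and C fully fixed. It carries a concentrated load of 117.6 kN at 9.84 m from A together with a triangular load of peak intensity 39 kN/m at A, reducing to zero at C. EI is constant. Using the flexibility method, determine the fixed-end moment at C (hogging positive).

M_C = 381.8 kN·m

Take the two fixed-end moments M_A, M_C as redundants; the released structure is the simple span AC.
End rotations of the released simple span under the applied load (×1/EI):
  at A: point load 117.6 at a = 9.84: Pab(L + b)/(6LEI) = 569.3/EI
  at C: point load 117.6 at a = 9.84: Pab(L + a)/(6LEI) = 854/EI
  at A: triangular load, peak 39: w₀L³/(45EI) = 1613/EI
  at C: triangular load, peak 39: 7w₀L³/(360EI) = 1411/EI
  θ_A0 = 2182/EI,  θ_C0 = 2265/EI
Flexibility coefficients: a unit moment at one end gives L/(3EI) there and L/(6EI) at the far end, so f₁₁ = f₂₂ = 4.1/EI and f₁₂ = f₂₁ = 2.05/EI.
Compatibility — zero rotation at each built-in end:
  4.1 M_A + 2.05 M_C = 2182
  2.05 M_A + 4.1 M_C = 2265
Solving the pair gives M_A = 341.3 kN·m and M_C = 381.8 kN·m (hogging).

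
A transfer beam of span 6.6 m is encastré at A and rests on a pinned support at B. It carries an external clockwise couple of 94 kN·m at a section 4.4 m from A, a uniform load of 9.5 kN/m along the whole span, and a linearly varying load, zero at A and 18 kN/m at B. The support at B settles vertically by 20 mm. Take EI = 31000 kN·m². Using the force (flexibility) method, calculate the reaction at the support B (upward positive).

Take the reaction at B as the redundant and release it; the primary structure is a cantilever fixed at A.
Free-end deflection of the primary structure under the applied loading (downward +):
  clockwise couple 94 at a = 4.4: M₀a(2L − a)/(2EI) = 1820/EI
  UDL 9.5: wL⁴/(8EI) = 2253/EI
  triangular load, peak 18 at the free end: 11w₀L⁴/(120EI) = 3131/EI
  δ_0 = 7204/EI
Tip deflection under a unit load at B: L³/(3EI) = 95.83/EI.
With EI = 31000 kN·m²: δ_0 = 0.23238 m and δ_{BB} = 0.003091 m/kN.
Compatibility — the beam at B must follow the support down by 0.02 m: δ_0 − R_B·δ_{BB} = 0.02, so R_B = (0.23238 − 0.02)/0.003091 = 68.7 kN.

R_B = 68.7 kN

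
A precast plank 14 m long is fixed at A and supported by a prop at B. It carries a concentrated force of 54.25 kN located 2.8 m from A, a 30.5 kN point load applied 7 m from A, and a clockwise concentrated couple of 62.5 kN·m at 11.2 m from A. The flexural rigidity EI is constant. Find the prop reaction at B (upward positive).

Choose R_B as the redundant. The primary structure is the cantilever fixed at A.
Downward deflection at the released point B due to the loads:
  point load 54.25 at a = 2.8: Pa²(3L − a)/(6EI) = 2779/EI
  point load 30.5 at a = 7: Pa²(3L − a)/(6EI) = 8718/EI
  clockwise couple 62.5 at a = 11.2: M₀a(2L − a)/(2EI) = 5880/EI
  δ_0 = 17377/EI
Flexibility coefficient — unit upward force at B: δ_{BB} = L³/(3EI) = 914.7/EI.
Compatibility at B: δ_0 − R_B·δ_{BB} = 0, so R_B = 17377/914.7 = 19 kN.

R_B = 19 kN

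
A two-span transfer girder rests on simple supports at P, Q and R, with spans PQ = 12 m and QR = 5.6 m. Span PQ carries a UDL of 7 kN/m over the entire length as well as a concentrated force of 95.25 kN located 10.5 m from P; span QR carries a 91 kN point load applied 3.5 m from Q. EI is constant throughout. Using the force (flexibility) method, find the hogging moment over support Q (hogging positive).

M_Q = 191.9 kN·m

Take M_Q as the redundant. Released structure: two simple spans PQ and QR with a hinge at Q.
Discontinuity in slope at Q on the released structure — sum the simple-span end rotations:
  span PQ: UDL 7: wL³/(24EI) = 504/EI
  span PQ: point load 95.25 at a = 10.5: Pab(L + a)/(6LEI) = 468.8/EI
  span QR: point load 91 at a = 3.5: Pab(L + b)/(6LEI) = 153.3/EI
  relative rotation θ_0 = (972.8 + 153.3)/EI = 1126/EI
A unit hogging moment at Q produces rotation L₁/(3EI) + L₂/(3EI) = 5.867/EI.
Compatibility: M_Q·(L₁+L₂)/(3EI) = θ_0, giving M_Q = 191.9 kN·m (hogging).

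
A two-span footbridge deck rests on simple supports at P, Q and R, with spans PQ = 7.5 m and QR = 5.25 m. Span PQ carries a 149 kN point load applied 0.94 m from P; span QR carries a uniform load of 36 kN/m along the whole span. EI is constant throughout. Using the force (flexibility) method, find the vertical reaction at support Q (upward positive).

R_Q = 142.8 kN

Insert a hinge at Q; M_Q is the redundant, and each span becomes simply supported.
Rotations at Q on the released spans (each span's end-slope, ×1/EI):
  span PQ: point load 149 at a = 0.94: Pab(L + a)/(6LEI) = 172.3/EI
  span QR: UDL 36: wL³/(24EI) = 217.1/EI
  relative rotation θ_0 = (172.3 + 217.1)/EI = 389.4/EI
A unit hogging moment at Q produces rotation L₁/(3EI) + L₂/(3EI) = 4.25/EI.
Slope continuity at Q: θ_0 = M_Q·4.25/EI, so M_Q = 389.4/4.25 = 91.62 kN·m (hogging).
Span PQ, ΣM about P with M_Q applied at Q: R_Q^{PQ}·7.5 = 140.1 + 91.62, so R_Q^{PQ} = 30.89 kN and R_P = 149 − 30.89 = 118.1 kN.
Span QR, ΣM about R: R_Q^{QR}·5.25 = 496.1 + 91.62, so R_Q^{QR} = 112 kN and R_R = 189 − 112 = 77.05 kN.
R_Q = 30.89 + 112 = 142.8 kN.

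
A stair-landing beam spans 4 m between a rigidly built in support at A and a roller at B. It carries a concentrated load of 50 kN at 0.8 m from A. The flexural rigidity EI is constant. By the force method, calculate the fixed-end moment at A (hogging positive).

Remove the prop at B; the released (primary) structure is a cantilever built in at A.
Downward deflection at the released point B due to the loads:
  point load 50 at a = 0.8: Pa²(3L − a)/(6EI) = 59.73/EI
Flexibility coefficient — unit upward force at B: δ_{BB} = L³/(3EI) = 21.33/EI.
The prop prevents deflection at B: R_B = δ_0/δ_{BB} = 59.73/21.33 = 2.8 kN.
Moment equilibrium about A: M_A = Σ(load moments about A) − R_B·L = 40 − 2.8×4 = 28.8 kN·m.

M_A = 28.8 kN·m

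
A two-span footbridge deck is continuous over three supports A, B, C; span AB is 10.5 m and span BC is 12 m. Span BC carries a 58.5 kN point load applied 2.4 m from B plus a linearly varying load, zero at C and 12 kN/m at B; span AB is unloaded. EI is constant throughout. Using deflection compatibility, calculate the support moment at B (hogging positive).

Insert a hinge at B; M_B is the redundant, and each span becomes simply supported.
Discontinuity in slope at B on the released structure — sum the simple-span end rotations:
  span BC: point load 58.5 at a = 2.4: Pab(L + b)/(6LEI) = 404.4/EI
  span BC: triangular load, peak 12: w₀L³/(45EI) = 460.8/EI
  relative rotation θ_0 = (0 + 865.2)/EI = 865.2/EI
A unit hogging moment at B produces rotation L₁/(3EI) + L₂/(3EI) = 7.5/EI.
Compatibility: M_B·(L₁+L₂)/(3EI) = θ_0, giving M_B = 115.4 kN·m (hogging).

M_B = 115.4 kN·m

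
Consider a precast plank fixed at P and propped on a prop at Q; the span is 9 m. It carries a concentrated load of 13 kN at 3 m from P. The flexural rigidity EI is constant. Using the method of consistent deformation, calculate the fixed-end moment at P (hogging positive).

M_P = 21.67 kN·m

Take the reaction at Q as the redundant and release it; the primary structure is a cantilever fixed at P.
Primary-structure tip deflection at Q by superposition:
  point load 13 at a = 3: Pa²(3L − a)/(6EI) = 468/EI
Flexibility coefficient — unit upward force at Q: δ_{QQ} = L³/(3EI) = 243/EI.
Compatibility at Q: δ_0 − R_Q·δ_{QQ} = 0, so R_Q = 468/243 = 1.926 kN.
Moment equilibrium about P: M_P = Σ(load moments about P) − R_Q·L = 39 − 1.926×9 = 21.67 kN·m.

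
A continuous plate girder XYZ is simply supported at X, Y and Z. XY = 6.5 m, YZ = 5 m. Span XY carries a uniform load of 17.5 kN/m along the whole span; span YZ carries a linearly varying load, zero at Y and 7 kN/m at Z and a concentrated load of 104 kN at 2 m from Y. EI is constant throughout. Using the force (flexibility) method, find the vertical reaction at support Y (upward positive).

R_Y = 160.5 kN

Insert a hinge at Y; M_Y is the redundant, and each span becomes simply supported.
End slopes at the hinge Y, treating each span as simply supported:
  span XY: UDL 17.5: wL³/(24EI) = 200.2/EI
  span YZ: triangular load, peak 7: 7w₀L³/(360EI) = 17.01/EI
  span YZ: point load 104 at a = 2: Pab(L + b)/(6LEI) = 166.4/EI
  relative rotation θ_0 = (200.2 + 183.4)/EI = 383.7/EI
A unit hogging moment at Y produces rotation L₁/(3EI) + L₂/(3EI) = 3.833/EI.
Slope continuity at Y: θ_0 = M_Y·3.833/EI, so M_Y = 383.7/3.833 = 100.1 kN·m (hogging).
Span XY, ΣM about X with M_Y applied at Y: R_Y^{XY}·6.5 = 369.7 + 100.1, so R_Y^{XY} = 72.27 kN and R_X = 113.8 − 72.27 = 41.48 kN.
Span YZ, ΣM about Z: R_Y^{YZ}·5 = 341.2 + 100.1, so R_Y^{YZ} = 88.25 kN and R_Z = 121.5 − 88.25 = 33.25 kN.
R_Y = 72.27 + 88.25 = 160.5 kN.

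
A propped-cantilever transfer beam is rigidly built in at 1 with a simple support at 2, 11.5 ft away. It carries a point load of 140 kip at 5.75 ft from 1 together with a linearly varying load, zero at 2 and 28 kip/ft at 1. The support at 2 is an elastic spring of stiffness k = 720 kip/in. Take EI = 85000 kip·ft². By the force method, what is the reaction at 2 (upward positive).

R_2 = 74.5 kip

Choose R_2 as the redundant. The primary structure is the cantilever fixed at 1.
Deflection at 2 on the released cantilever, summing each load's contribution:
  point load 140 at a = 5.75: Pa²(3L − a)/(6EI) = 22179/EI
  triangular load, peak 28 at the fixed end: w₀L⁴/(30EI) = 16324/EI
  δ_0 = 38503/EI
Tip deflection under a unit load at 2: L³/(3EI) = 507/EI.
With EI = 85000 kip·ft²: δ_0 = 0.45298 ft and δ_{22} = 0.005964 ft/kip.
Compatibility — the spring shortens by R_2/k under the reaction it provides: δ_0 − R_2·δ_{22} = R_2/k. With 1/k = 1/(720×12) ft/kip = 0.000116 ft/kip, R_2 = δ_0 / (δ_{22} + 1/k) = 0.45298 / (0.005964 + 0.000116) = 74.5 kip.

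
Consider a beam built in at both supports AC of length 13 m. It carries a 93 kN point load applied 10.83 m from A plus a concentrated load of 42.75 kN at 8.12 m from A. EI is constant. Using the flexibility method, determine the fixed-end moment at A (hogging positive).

Release both end moments; the primary structure is a simply-supported span AC with redundants M_A and M_C.
On the primary (simply-supported) span, the end slopes from the loading are:
  at A: point load 93 at a = 10.83: Pab(L + b)/(6LEI) = 425.1/EI
  at C: point load 93 at a = 10.83: Pab(L + a)/(6LEI) = 667.7/EI
  at A: point load 42.75 at a = 8.12: Pab(L + b)/(6LEI) = 388.3/EI
  at C: point load 42.75 at a = 8.12: Pab(L + a)/(6LEI) = 458.7/EI
  θ_A0 = 813.4/EI,  θ_C0 = 1126/EI
Flexibility coefficients: a unit moment at one end gives L/(3EI) there and L/(6EI) at the far end, so f₁₁ = f₂₂ = 4.333/EI and f₁₂ = f₂₁ = 2.167/EI.
Compatibility — zero rotation at each built-in end:
  4.333 M_A + 2.167 M_C = 813.4
  2.167 M_A + 4.333 M_C = 1126
Solving the pair gives M_A = 76.98 kN·m and M_C = 221.5 kN·m (hogging).

M_A = 76.98 kN·m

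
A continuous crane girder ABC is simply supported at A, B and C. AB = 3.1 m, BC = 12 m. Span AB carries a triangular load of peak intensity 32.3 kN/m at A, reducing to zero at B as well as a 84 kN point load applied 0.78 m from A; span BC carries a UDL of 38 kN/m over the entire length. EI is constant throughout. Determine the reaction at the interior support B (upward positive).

R_B = 490.5 kN

Take M_B as the redundant. Released structure: two simple spans AB and BC with a hinge at B.
End slopes at the hinge B, treating each span as simply supported:
  span AB: triangular load, peak 32.3: 7w₀L³/(360EI) = 18.71/EI
  span AB: point load 84 at a = 0.78: Pab(L + a)/(6LEI) = 31.71/EI
  span BC: UDL 38: wL³/(24EI) = 2736/EI
  relative rotation θ_0 = (50.42 + 2736)/EI = 2786/EI
A unit hogging moment at B produces rotation L₁/(3EI) + L₂/(3EI) = 5.033/EI.
Slope continuity at B: θ_0 = M_B·5.033/EI, so M_B = 2786/5.033 = 553.6 kN·m (hogging).
Span AB, ΣM about A with M_B applied at B: R_B^{AB}·3.1 = 117.3 + 553.6, so R_B^{AB} = 216.4 kN and R_A = 134.1 − 216.4 = -82.34 kN.
Span BC, ΣM about C: R_B^{BC}·12 = 2736 + 553.6, so R_B^{BC} = 274.1 kN and R_C = 456 − 274.1 = 181.9 kN.
R_B = 216.4 + 274.1 = 490.5 kN.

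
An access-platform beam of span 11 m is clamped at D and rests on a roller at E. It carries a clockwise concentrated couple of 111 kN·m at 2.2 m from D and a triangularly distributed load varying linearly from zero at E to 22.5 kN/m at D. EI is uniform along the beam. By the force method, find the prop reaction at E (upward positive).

Choose R_E as the redundant. The primary structure is the cantilever fixed at D.
Deflection at E on the released cantilever, summing each load's contribution:
  clockwise couple 111 at a = 2.2: M₀a(2L − a)/(2EI) = 2418/EI
  triangular load, peak 22.5 at the fixed end: w₀L⁴/(30EI) = 10981/EI
  δ_0 = 13398/EI
Flexibility coefficient — unit upward force at E: δ_{EE} = L³/(3EI) = 443.7/EI.
Compatibility at E: δ_0 − R_E·δ_{EE} = 0, so R_E = 13398/443.7 = 30.2 kN.

R_E = 30.2 kN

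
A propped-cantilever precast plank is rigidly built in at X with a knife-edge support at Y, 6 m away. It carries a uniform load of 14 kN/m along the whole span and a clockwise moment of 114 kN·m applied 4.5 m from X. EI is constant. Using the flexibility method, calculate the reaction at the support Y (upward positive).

Take the reaction at Y as the redundant and release it; the primary structure is a cantilever fixed at X.
Primary-structure tip deflection at Y by superposition:
  UDL 14: wL⁴/(8EI) = 2268/EI
  clockwise couple 114 at a = 4.5: M₀a(2L − a)/(2EI) = 1924/EI
  δ_0 = 4192/EI
Flexibility coefficient — unit upward force at Y: δ_{YY} = L³/(3EI) = 72/EI.
Compatibility at Y: δ_0 − R_Y·δ_{YY} = 0, so R_Y = 4192/72 = 58.22 kN.

R_Y = 58.22 kN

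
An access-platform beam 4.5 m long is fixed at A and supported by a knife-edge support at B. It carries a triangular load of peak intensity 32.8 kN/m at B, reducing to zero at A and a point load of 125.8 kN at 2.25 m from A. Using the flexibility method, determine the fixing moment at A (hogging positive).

M_A = 144.9 kN·m

Take the reaction at B as the redundant and release it; the primary structure is a cantilever fixed at A.
Deflection at B on the released cantilever, summing each load's contribution:
  triangular load, peak 32.8 at the free end: 11w₀L⁴/(120EI) = 1233/EI
  point load 125.8 at a = 2.25: Pa²(3L − a)/(6EI) = 1194/EI
  δ_0 = 2427/EI
Tip deflection under a unit load at B: L³/(3EI) = 30.38/EI.
Compatibility at B: δ_0 − R_B·δ_{BB} = 0, so R_B = 2427/30.38 = 79.9 kN.
Moment equilibrium about A: M_A = Σ(load moments about A) − R_B·L = 504.4 − 79.9×4.5 = 144.9 kN·m.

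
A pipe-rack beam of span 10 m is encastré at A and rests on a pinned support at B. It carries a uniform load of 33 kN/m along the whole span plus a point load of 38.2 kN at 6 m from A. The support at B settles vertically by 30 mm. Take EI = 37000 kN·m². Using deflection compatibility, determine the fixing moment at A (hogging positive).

Take the reaction at B as the redundant and release it; the primary structure is a cantilever fixed at A.
Downward deflection at the released point B due to the loads:
  UDL 33: wL⁴/(8EI) = 41250/EI
  point load 38.2 at a = 6: Pa²(3L − a)/(6EI) = 5501/EI
  δ_0 = 46751/EI
Tip deflection under a unit load at B: L³/(3EI) = 333.3/EI.
With EI = 37000 kN·m²: δ_0 = 1.2635 m and δ_{BB} = 0.009009 m/kN.
Compatibility — the beam at B must follow the support down by 0.03 m: δ_0 − R_B·δ_{BB} = 0.03, so R_B = (1.2635 − 0.03)/0.009009 = 136.9 kN.
Moment equilibrium about A: M_A = Σ(load moments about A) − R_B·L = 1879 − 136.9×10 = 510 kN·m.

M_A = 510 kN·m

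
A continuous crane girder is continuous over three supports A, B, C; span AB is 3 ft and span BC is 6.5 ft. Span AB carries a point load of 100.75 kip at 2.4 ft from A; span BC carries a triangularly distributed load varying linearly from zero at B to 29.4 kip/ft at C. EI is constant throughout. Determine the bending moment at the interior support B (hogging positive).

M_B = 63.32 kip·ft

Insert a hinge at B; M_B is the redundant, and each span becomes simply supported.
Discontinuity in slope at B on the released structure — sum the simple-span end rotations:
  span AB: point load 100.75 at a = 2.4: Pab(L + a)/(6LEI) = 43.52/EI
  span BC: triangular load, peak 29.4: 7w₀L³/(360EI) = 157/EI
  relative rotation θ_0 = (43.52 + 157)/EI = 200.5/EI
A unit hogging moment at B produces rotation L₁/(3EI) + L₂/(3EI) = 3.167/EI.
Slope continuity at B: θ_0 = M_B·3.167/EI, so M_B = 200.5/3.167 = 63.32 kip·ft (hogging).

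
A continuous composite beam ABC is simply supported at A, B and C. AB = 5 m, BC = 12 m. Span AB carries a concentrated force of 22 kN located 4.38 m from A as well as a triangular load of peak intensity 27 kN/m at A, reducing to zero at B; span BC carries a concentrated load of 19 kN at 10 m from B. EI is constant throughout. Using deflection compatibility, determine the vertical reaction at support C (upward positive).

Take M_B as the redundant. Released structure: two simple spans AB and BC with a hinge at B.
Rotations at B on the released spans (each span's end-slope, ×1/EI):
  span AB: point load 22 at a = 4.38: Pab(L + a)/(6LEI) = 18.68/EI
  span AB: triangular load, peak 27: 7w₀L³/(360EI) = 65.62/EI
  span BC: point load 19 at a = 10: Pab(L + b)/(6LEI) = 73.89/EI
  relative rotation θ_0 = (84.3 + 73.89)/EI = 158.2/EI
A unit hogging moment at B produces rotation L₁/(3EI) + L₂/(3EI) = 5.667/EI.
Compatibility: M_B·(L₁+L₂)/(3EI) = θ_0, giving M_B = 27.92 kN·m (hogging).
Span BC, ΣM about C: R_B^{BC}·12 = 38 + 27.92, so R_B^{BC} = 5.493 kN and R_C = 19 − 5.493 = 13.51 kN.

R_C = 13.51 kN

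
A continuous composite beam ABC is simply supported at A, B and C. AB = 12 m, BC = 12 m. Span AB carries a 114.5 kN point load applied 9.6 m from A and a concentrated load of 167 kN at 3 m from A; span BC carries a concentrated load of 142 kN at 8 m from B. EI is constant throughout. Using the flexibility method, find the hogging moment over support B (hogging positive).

Insert a hinge at B; M_B is the redundant, and each span becomes simply supported.
Discontinuity in slope at B on the released structure — sum the simple-span end rotations:
  span AB: point load 114.5 at a = 9.6: Pab(L + a)/(6LEI) = 791.4/EI
  span AB: point load 167 at a = 3: Pab(L + a)/(6LEI) = 939.4/EI
  span BC: point load 142 at a = 8: Pab(L + b)/(6LEI) = 1010/EI
  relative rotation θ_0 = (1731 + 1010)/EI = 2741/EI
A unit hogging moment at B produces rotation L₁/(3EI) + L₂/(3EI) = 8/EI.
Compatibility: M_B·(L₁+L₂)/(3EI) = θ_0, giving M_B = 342.6 kN·m (hogging).

M_B = 342.6 kN·m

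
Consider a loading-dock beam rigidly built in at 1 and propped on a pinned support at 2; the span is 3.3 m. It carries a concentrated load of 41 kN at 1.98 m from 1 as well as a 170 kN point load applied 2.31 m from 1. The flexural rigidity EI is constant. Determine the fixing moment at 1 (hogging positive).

M_1 = 99.31 kN·m

Release the roller at 2. Primary structure: cantilever fixed at 1.
Downward deflection at the released point 2 due to the loads:
  point load 41 at a = 1.98: Pa²(3L − a)/(6EI) = 212.2/EI
  point load 170 at a = 2.31: Pa²(3L − a)/(6EI) = 1148/EI
  δ_0 = 1360/EI
Tip deflection under a unit load at 2: L³/(3EI) = 11.98/EI.
Compatibility at 2: δ_0 − R_2·δ_{22} = 0, so R_2 = 1360/11.98 = 113.5 kN.
Moment equilibrium about 1: M_1 = Σ(load moments about 1) − R_2·L = 473.9 − 113.5×3.3 = 99.31 kN·m.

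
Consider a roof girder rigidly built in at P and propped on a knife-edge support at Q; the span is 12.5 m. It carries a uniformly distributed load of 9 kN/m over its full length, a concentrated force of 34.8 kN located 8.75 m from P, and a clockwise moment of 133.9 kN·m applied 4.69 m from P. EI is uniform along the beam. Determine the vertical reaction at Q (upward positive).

Release the roller at Q. Primary structure: cantilever fixed at P.
Downward deflection at the released point Q due to the loads:
  UDL 9: wL⁴/(8EI) = 27466/EI
  point load 34.8 at a = 8.75: Pa²(3L − a)/(6EI) = 12767/EI
  clockwise couple 133.9 at a = 4.69: M₀a(2L − a)/(2EI) = 6377/EI
  δ_0 = 46610/EI
Flexibility coefficient — unit upward force at Q: δ_{QQ} = L³/(3EI) = 651/EI.
The prop prevents deflection at Q: R_Q = δ_0/δ_{QQ} = 46610/651 = 71.59 kN.

R_Q = 71.59 kN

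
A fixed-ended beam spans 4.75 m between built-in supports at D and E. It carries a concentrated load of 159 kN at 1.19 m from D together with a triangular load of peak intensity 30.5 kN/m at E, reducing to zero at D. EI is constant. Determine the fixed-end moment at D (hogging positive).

M_D = 129.2 kN·m

Take the two fixed-end moments M_D, M_E as redundants; the released structure is the simple span DE.
End rotations of the released simple span under the applied load (×1/EI):
  at D: point load 159 at a = 1.19: Pab(L + b)/(6LEI) = 196.4/EI
  at E: point load 159 at a = 1.19: Pab(L + a)/(6LEI) = 140.4/EI
  at D: triangular load, peak 30.5: 7w₀L³/(360EI) = 63.56/EI
  at E: triangular load, peak 30.5: w₀L³/(45EI) = 72.64/EI
  θ_D0 = 260/EI,  θ_E0 = 213/EI
Flexibility coefficients: a unit moment at one end gives L/(3EI) there and L/(6EI) at the far end, so f₁₁ = f₂₂ = 1.583/EI and f₁₂ = f₂₁ = 0.7917/EI.
Compatibility — zero rotation at each built-in end:
  1.583 M_D + 0.7917 M_E = 260
  0.7917 M_D + 1.583 M_E = 213
Solving the pair gives M_D = 129.2 kN·m and M_E = 69.93 kN·m (hogging).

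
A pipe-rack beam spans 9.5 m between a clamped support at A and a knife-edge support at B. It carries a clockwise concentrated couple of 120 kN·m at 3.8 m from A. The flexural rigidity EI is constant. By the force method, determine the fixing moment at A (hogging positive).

M_A = 4.8 kN·m

Take the reaction at B as the redundant and release it; the primary structure is a cantilever fixed at A.
Primary-structure tip deflection at B by superposition:
  clockwise couple 120 at a = 3.8: M₀a(2L − a)/(2EI) = 3466/EI
Tip deflection under a unit load at B: L³/(3EI) = 285.8/EI.
Compatibility at B: δ_0 − R_B·δ_{BB} = 0, so R_B = 3466/285.8 = 12.13 kN.
Moment equilibrium about A: M_A = Σ(load moments about A) − R_B·L = 120 − 12.13×9.5 = 4.8 kN·m.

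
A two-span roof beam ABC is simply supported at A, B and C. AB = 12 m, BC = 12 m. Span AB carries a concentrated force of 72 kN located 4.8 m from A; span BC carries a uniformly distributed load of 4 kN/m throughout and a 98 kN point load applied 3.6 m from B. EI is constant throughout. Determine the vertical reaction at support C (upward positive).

Insert a hinge at B; M_B is the redundant, and each span becomes simply supported.
Rotations at B on the released spans (each span's end-slope, ×1/EI):
  span AB: point load 72 at a = 4.8: Pab(L + a)/(6LEI) = 580.6/EI
  span BC: UDL 4: wL³/(24EI) = 288/EI
  span BC: point load 98 at a = 3.6: Pab(L + b)/(6LEI) = 839.7/EI
  relative rotation θ_0 = (580.6 + 1128)/EI = 1708/EI
A unit hogging moment at B produces rotation L₁/(3EI) + L₂/(3EI) = 8/EI.
Compatibility: M_B·(L₁+L₂)/(3EI) = θ_0, giving M_B = 213.5 kN·m (hogging).
Span BC, ΣM about C: R_B^{BC}·12 = 1111 + 213.5, so R_B^{BC} = 110.4 kN and R_C = 146 − 110.4 = 35.61 kN.

R_C = 35.61 kN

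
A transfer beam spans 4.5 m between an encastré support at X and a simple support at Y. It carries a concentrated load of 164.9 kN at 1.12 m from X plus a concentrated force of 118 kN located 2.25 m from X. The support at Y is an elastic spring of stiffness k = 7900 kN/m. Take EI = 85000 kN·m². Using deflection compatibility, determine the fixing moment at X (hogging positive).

M_X = 281 kN·m

Remove the prop at Y; the released (primary) structure is a cantilever built in at X.
Primary-structure tip deflection at Y by superposition:
  point load 164.9 at a = 1.12: Pa²(3L − a)/(6EI) = 426.8/EI
  point load 118 at a = 2.25: Pa²(3L − a)/(6EI) = 1120/EI
  δ_0 = 1547/EI
Tip deflection under a unit load at Y: L³/(3EI) = 30.38/EI.
With EI = 85000 kN·m²: δ_0 = 0.018199 m and δ_{YY} = 0.000357 m/kN.
Compatibility — the spring shortens by R_Y/k under the reaction it provides: δ_0 − R_Y·δ_{YY} = R_Y/k. With 1/k = 0.000127 m/kN, R_Y = δ_0 / (δ_{YY} + 1/k) = 0.018199 / (0.000357 + 0.000127) = 37.61 kN.
Moment equilibrium about X: M_X = Σ(load moments about X) − R_Y·L = 450.2 − 37.61×4.5 = 281 kN·m.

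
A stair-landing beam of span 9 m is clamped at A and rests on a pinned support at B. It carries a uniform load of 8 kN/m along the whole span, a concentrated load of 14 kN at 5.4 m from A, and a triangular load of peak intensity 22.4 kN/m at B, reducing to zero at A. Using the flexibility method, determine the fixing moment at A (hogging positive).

Take the reaction at B as the redundant and release it; the primary structure is a cantilever fixed at A.
Deflection at B on the released cantilever, summing each load's contribution:
  UDL 8: wL⁴/(8EI) = 6561/EI
  point load 14 at a = 5.4: Pa²(3L − a)/(6EI) = 1470/EI
  triangular load, peak 22.4 at the free end: 11w₀L⁴/(120EI) = 13472/EI
  δ_0 = 21503/EI
Tip deflection under a unit load at B: L³/(3EI) = 243/EI.
Compatibility at B: δ_0 − R_B·δ_{BB} = 0, so R_B = 21503/243 = 88.49 kN.
Moment equilibrium about A: M_A = Σ(load moments about A) − R_B·L = 1004 − 88.49×9 = 208 kN·m.

M_A = 208 kN·m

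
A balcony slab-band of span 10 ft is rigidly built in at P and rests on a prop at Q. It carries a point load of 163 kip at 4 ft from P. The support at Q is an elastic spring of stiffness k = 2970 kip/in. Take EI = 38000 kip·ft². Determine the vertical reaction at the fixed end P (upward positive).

R_P = 129.2 kip

Release the roller at Q. Primary structure: cantilever fixed at P.
Downward deflection at the released point Q due to the loads:
  point load 163 at a = 4: Pa²(3L − a)/(6EI) = 11301/EI
Flexibility coefficient — unit upward force at Q: δ_{QQ} = L³/(3EI) = 333.3/EI.
With EI = 38000 kip·ft²: δ_0 = 0.2974 ft and δ_{QQ} = 0.008772 ft/kip.
Compatibility — the spring shortens by R_Q/k under the reaction it provides: δ_0 − R_Q·δ_{QQ} = R_Q/k. With 1/k = 1/(2970×12) ft/kip = 0.000028 ft/kip, R_Q = δ_0 / (δ_{QQ} + 1/k) = 0.2974 / (0.008772 + 0.000028) = 33.8 kip.
Vertical equilibrium: R_P = ΣP − R_Q = 163 − 33.8 = 129.2 kip.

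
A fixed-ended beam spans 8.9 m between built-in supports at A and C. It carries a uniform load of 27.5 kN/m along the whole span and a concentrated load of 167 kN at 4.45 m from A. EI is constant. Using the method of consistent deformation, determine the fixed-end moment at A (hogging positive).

M_A = 367.3 kN·m

Take the two fixed-end moments M_A, M_C as redundants; the released structure is the simple span AC.
On the primary (simply-supported) span, the end slopes from the loading are:
  at A: UDL 27.5: wL³/(24EI) = 807.8/EI
  at C: UDL 27.5: wL³/(24EI) = 807.8/EI
  at A: point load 167 at a = 4.45: Pab(L + b)/(6LEI) = 826.8/EI
  at C: point load 167 at a = 4.45: Pab(L + a)/(6LEI) = 826.8/EI
  θ_A0 = 1635/EI,  θ_C0 = 1635/EI
Flexibility coefficients: a unit moment at one end gives L/(3EI) there and L/(6EI) at the far end, so f₁₁ = f₂₂ = 2.967/EI and f₁₂ = f₂₁ = 1.483/EI.
Compatibility — zero rotation at each built-in end:
  2.967 M_A + 1.483 M_C = 1635
  1.483 M_A + 2.967 M_C = 1635
Solving the pair gives M_A = 367.3 kN·m and M_C = 367.3 kN·m (hogging).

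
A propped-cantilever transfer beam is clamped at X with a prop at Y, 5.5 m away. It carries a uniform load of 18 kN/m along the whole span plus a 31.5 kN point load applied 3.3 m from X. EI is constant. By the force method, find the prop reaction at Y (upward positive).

R_Y = 50.73 kN

Choose R_Y as the redundant. The primary structure is the cantilever fixed at X.
Primary-structure tip deflection at Y by superposition:
  UDL 18: wL⁴/(8EI) = 2059/EI
  point load 31.5 at a = 3.3: Pa²(3L − a)/(6EI) = 754.7/EI
  δ_0 = 2814/EI
Tip deflection under a unit load at Y: L³/(3EI) = 55.46/EI.
Compatibility at Y: δ_0 − R_Y·δ_{YY} = 0, so R_Y = 2814/55.46 = 50.73 kN.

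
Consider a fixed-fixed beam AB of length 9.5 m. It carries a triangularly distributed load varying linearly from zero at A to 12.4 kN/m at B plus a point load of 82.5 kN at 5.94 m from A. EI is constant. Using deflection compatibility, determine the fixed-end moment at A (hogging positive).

Take the two fixed-end moments M_A, M_B as redundants; the released structure is the simple span AB.
End rotations of the released simple span under the applied load (×1/EI):
  at A: triangular load, peak 12.4: 7w₀L³/(360EI) = 206.7/EI
  at B: triangular load, peak 12.4: w₀L³/(45EI) = 236.3/EI
  at A: point load 82.5 at a = 5.94: Pab(L + b)/(6LEI) = 399.7/EI
  at B: point load 82.5 at a = 5.94: Pab(L + a)/(6LEI) = 472.6/EI
  θ_A0 = 606.4/EI,  θ_B0 = 708.8/EI
Flexibility coefficients: a unit moment at one end gives L/(3EI) there and L/(6EI) at the far end, so f₁₁ = f₂₂ = 3.167/EI and f₁₂ = f₂₁ = 1.583/EI.
Compatibility — zero rotation at each built-in end:
  3.167 M_A + 1.583 M_B = 606.4
  1.583 M_A + 3.167 M_B = 708.8
Solving the pair gives M_A = 106.1 kN·m and M_B = 170.8 kN·m (hogging).

M_A = 106.1 kN·m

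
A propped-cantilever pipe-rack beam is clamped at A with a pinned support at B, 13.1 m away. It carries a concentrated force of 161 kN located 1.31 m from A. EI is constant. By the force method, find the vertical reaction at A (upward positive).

R_A = 158.7 kN

Choose R_B as the redundant. The primary structure is the cantilever fixed at A.
Deflection at B on the released cantilever, summing each load's contribution:
  point load 161 at a = 1.31: Pa²(3L − a)/(6EI) = 1749/EI
Flexibility coefficient — unit upward force at B: δ_{BB} = L³/(3EI) = 749.4/EI.
Compatibility at B: δ_0 − R_B·δ_{BB} = 0, so R_B = 1749/749.4 = 2.334 kN.
Vertical equilibrium: R_A = ΣP − R_B = 161 − 2.334 = 158.7 kN.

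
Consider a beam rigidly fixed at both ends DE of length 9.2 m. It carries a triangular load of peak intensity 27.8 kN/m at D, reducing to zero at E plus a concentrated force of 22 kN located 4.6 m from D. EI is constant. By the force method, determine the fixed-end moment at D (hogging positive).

M_D = 142.9 kN·m

Take the two fixed-end moments M_D, M_E as redundants; the released structure is the simple span DE.
On the primary (simply-supported) span, the end slopes from the loading are:
  at D: triangular load, peak 27.8: w₀L³/(45EI) = 481.1/EI
  at E: triangular load, peak 27.8: 7w₀L³/(360EI) = 420.9/EI
  at D: point load 22 at a = 4.6: Pab(L + b)/(6LEI) = 116.4/EI
  at E: point load 22 at a = 4.6: Pab(L + a)/(6LEI) = 116.4/EI
  θ_D0 = 597.4/EI,  θ_E0 = 537.3/EI
Flexibility coefficients: a unit moment at one end gives L/(3EI) there and L/(6EI) at the far end, so f₁₁ = f₂₂ = 3.067/EI and f₁₂ = f₂₁ = 1.533/EI.
Compatibility — zero rotation at each built-in end:
  3.067 M_D + 1.533 M_E = 597.4
  1.533 M_D + 3.067 M_E = 537.3
Solving the pair gives M_D = 142.9 kN·m and M_E = 103.7 kN·m (hogging).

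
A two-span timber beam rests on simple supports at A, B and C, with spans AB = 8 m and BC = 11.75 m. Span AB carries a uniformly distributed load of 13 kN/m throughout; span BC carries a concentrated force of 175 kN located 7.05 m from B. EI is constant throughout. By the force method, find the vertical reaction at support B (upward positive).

Insert a hinge at B; M_B is the redundant, and each span becomes simply supported.
End slopes at the hinge B, treating each span as simply supported:
  span AB: UDL 13: wL³/(24EI) = 277.3/EI
  span BC: point load 175 at a = 7.05: Pab(L + b)/(6LEI) = 1353/EI
  relative rotation θ_0 = (277.3 + 1353)/EI = 1630/EI
A unit hogging moment at B produces rotation L₁/(3EI) + L₂/(3EI) = 6.583/EI.
Compatibility: M_B·(L₁+L₂)/(3EI) = θ_0, giving M_B = 247.6 kN·m (hogging).
Span AB, ΣM about A with M_B applied at B: R_B^{AB}·8 = 416 + 247.6, so R_B^{AB} = 82.96 kN and R_A = 104 − 82.96 = 21.04 kN.
Span BC, ΣM about C: R_B^{BC}·11.75 = 822.5 + 247.6, so R_B^{BC} = 91.08 kN and R_C = 175 − 91.08 = 83.92 kN.
R_B = 82.96 + 91.08 = 174 kN.

R_B = 174 kN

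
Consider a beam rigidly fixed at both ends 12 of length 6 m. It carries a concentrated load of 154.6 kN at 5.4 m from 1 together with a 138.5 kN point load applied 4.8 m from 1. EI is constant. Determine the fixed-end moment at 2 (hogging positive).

M_2 = 181.5 kN·m

Take the two fixed-end moments M_1, M_2 as redundants; the released structure is the simple span 12.
On the primary (simply-supported) span, the end slopes from the loading are:
  at 1: point load 154.6 at a = 5.4: Pab(L + b)/(6LEI) = 91.83/EI
  at 2: point load 154.6 at a = 5.4: Pab(L + a)/(6LEI) = 158.6/EI
  at 1: point load 138.5 at a = 4.8: Pab(L + b)/(6LEI) = 159.6/EI
  at 2: point load 138.5 at a = 4.8: Pab(L + a)/(6LEI) = 239.3/EI
  θ_10 = 251.4/EI,  θ_20 = 397.9/EI
Flexibility coefficients: a unit moment at one end gives L/(3EI) there and L/(6EI) at the far end, so f₁₁ = f₂₂ = 2/EI and f₁₂ = f₂₁ = 1/EI.
Compatibility — zero rotation at each built-in end:
  2 M_1 + 1 M_2 = 251.4
  1 M_1 + 2 M_2 = 397.9
Solving the pair gives M_1 = 34.94 kN·m and M_2 = 181.5 kN·m (hogging).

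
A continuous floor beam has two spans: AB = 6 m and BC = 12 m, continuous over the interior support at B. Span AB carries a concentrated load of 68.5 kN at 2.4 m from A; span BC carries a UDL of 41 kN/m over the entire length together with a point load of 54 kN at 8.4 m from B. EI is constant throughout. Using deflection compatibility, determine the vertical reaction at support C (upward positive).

Insert a hinge at B; M_B is the redundant, and each span becomes simply supported.
End slopes at the hinge B, treating each span as simply supported:
  span AB: point load 68.5 at a = 2.4: Pab(L + a)/(6LEI) = 138.1/EI
  span BC: UDL 41: wL³/(24EI) = 2952/EI
  span BC: point load 54 at a = 8.4: Pab(L + b)/(6LEI) = 353.8/EI
  relative rotation θ_0 = (138.1 + 3306)/EI = 3444/EI
A unit hogging moment at B produces rotation L₁/(3EI) + L₂/(3EI) = 6/EI.
Slope continuity at B: θ_0 = M_B·6/EI, so M_B = 3444/6 = 574 kN·m (hogging).
Span BC, ΣM about C: R_B^{BC}·12 = 3146 + 574, so R_B^{BC} = 310 kN and R_C = 546 − 310 = 236 kN.

R_C = 236 kN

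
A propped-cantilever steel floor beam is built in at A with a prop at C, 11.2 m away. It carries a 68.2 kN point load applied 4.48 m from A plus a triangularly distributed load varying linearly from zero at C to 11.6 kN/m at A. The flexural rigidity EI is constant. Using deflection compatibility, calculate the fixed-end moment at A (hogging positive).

M_A = 243.7 kN·m

Remove the prop at C; the released (primary) structure is a cantilever built in at A.
Free-end deflection of the primary structure under the applied loading (downward +):
  point load 68.2 at a = 4.48: Pa²(3L − a)/(6EI) = 6643/EI
  triangular load, peak 11.6 at the fixed end: w₀L⁴/(30EI) = 6084/EI
  δ_0 = 12728/EI
Flexibility coefficient — unit upward force at C: δ_{CC} = L³/(3EI) = 468.3/EI.
Compatibility at C: δ_0 − R_C·δ_{CC} = 0, so R_C = 12728/468.3 = 27.18 kN.
Moment equilibrium about A: M_A = Σ(load moments about A) − R_C·L = 548.1 − 27.18×11.2 = 243.7 kN·m.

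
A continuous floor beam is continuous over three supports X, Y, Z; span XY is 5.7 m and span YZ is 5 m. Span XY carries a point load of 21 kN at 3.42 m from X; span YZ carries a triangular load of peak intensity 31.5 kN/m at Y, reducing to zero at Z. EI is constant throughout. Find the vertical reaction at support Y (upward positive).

Take M_Y as the redundant. Released structure: two simple spans XY and YZ with a hinge at Y.
Discontinuity in slope at Y on the released structure — sum the simple-span end rotations:
  span XY: point load 21 at a = 3.42: Pab(L + a)/(6LEI) = 43.67/EI
  span YZ: triangular load, peak 31.5: w₀L³/(45EI) = 87.5/EI
  relative rotation θ_0 = (43.67 + 87.5)/EI = 131.2/EI
A unit hogging moment at Y produces rotation L₁/(3EI) + L₂/(3EI) = 3.567/EI.
Compatibility: M_Y·(L₁+L₂)/(3EI) = θ_0, giving M_Y = 36.78 kN·m (hogging).
Span XY, ΣM about X with M_Y applied at Y: R_Y^{XY}·5.7 = 71.82 + 36.78, so R_Y^{XY} = 19.05 kN and R_X = 21 − 19.05 = 1.948 kN.
Span YZ, ΣM about Z: R_Y^{YZ}·5 = 262.5 + 36.78, so R_Y^{YZ} = 59.86 kN and R_Z = 78.75 − 59.86 = 18.89 kN.
R_Y = 19.05 + 59.86 = 78.91 kN.

R_Y = 78.91 kN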